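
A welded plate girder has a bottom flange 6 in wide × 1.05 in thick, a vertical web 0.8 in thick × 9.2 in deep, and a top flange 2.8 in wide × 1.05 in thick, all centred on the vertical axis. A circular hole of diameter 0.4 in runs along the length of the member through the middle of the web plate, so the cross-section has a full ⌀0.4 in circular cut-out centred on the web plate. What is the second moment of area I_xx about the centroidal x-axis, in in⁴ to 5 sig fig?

Break the section into simple shapes (no overlaps), measuring from the bottom-left corner of the bounding box.
Bottom plate: 6 × 1.05, A = 6.3 in², y = 0.525 in, Ī = 0.5788125 in⁴.
Web plate: 0.8 × 9.2, A = 7.36 in², y = 5.65 in, Ī = 51.91253 in⁴.
Top plate: 2.8 × 1.05, A = 2.94 in², y = 10.775 in, Ī = 0.2701125 in⁴.
Hole (subtracted): ⌀0.4, A = 0.1256637 in², y = 5.65 in, Ī = 0.001256637 in⁴.
Centroid: ȳ = ΣA·y / ΣA = 4.604738 in.
Transfer each piece to the centroidal x-axis using Ī + A·d² with d = y − 4.604738:
  bottom plate: d = -4.079738 in → contributes +105.4377 in⁴
  web plate: d = 1.045262 in → contributes +59.95387 in⁴
  top plate: d = 6.170262 in → contributes +112.2022 in⁴
  hole: d = 1.045262 in → contributes −0.1385534 in⁴
Total I = 277.4552 in⁴.

I_xx ≈ 277.46 in⁴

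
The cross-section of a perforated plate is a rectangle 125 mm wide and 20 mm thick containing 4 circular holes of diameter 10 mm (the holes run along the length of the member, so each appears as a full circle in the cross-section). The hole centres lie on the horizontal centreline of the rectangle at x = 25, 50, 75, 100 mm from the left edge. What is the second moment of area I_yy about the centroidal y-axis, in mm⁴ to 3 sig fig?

I_yy ≈ 3.01 × 10⁶ mm⁴

Treat the section as a set of non-overlapping primitives; coordinates are from the bounding-box lower-left.
Plate: 125 × 20, A = 2 500 mm², x = 62.5 mm, Ī = 3 255 208 mm⁴.
Hole 1 (subtracted): ⌀10, A = 78.54 mm², x = 25 mm, Ī = 490.87 mm⁴.
Hole 2 (subtracted): ⌀10, A = 78.54 mm², x = 50 mm, Ī = 490.87 mm⁴.
Hole 3 (subtracted): ⌀10, A = 78.54 mm², x = 75 mm, Ī = 490.87 mm⁴.
Hole 4 (subtracted): ⌀10, A = 78.54 mm², x = 100 mm, Ī = 490.87 mm⁴.
By symmetry the centroid is at mid-width, x̄ = 62.5 mm.
Transfer each piece to the centroidal y-axis using Ī + A·d² with d = x − 62.5:
  plate: d = 0 mm → contributes +3 255 208 mm⁴
  hole 1: d = -37.5 mm → contributes −110 937 mm⁴
  hole 2: d = -12.5 mm → contributes −12 763 mm⁴
  hole 3: d = 12.5 mm → contributes −12 763 mm⁴
  hole 4: d = 37.5 mm → contributes −110 937 mm⁴
Total I = 3 007 808 mm⁴.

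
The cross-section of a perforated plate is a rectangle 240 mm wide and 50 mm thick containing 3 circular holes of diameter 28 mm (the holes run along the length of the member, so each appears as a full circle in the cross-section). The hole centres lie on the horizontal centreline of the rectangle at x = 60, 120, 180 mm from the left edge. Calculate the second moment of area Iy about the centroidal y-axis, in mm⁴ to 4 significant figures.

Iy ≈ 5.308 × 10⁷ mm⁴

Decompose the section into non-overlapping parts with the origin at the bottom-left of its bounding rectangle.
Plate: 240 × 50, A = 12 000 mm², x = 120 mm, Ī = 57 600 000 mm⁴.
Hole 1 (subtracted): ⌀28, A = 615.752 mm², x = 60 mm, Ī = 30171.9 mm⁴.
Hole 2 (subtracted): ⌀28, A = 615.752 mm², x = 120 mm, Ī = 30171.9 mm⁴.
Hole 3 (subtracted): ⌀28, A = 615.752 mm², x = 180 mm, Ī = 30171.9 mm⁴.
By symmetry the centroid is at mid-width, x̄ = 120 mm.
Transfer each piece to the centroidal y-axis using Ī + A·d² with d = x − 120:
  plate: d = 0 mm → contributes +57 600 000 mm⁴
  hole 1: d = -60 mm → contributes −2 246 880 mm⁴
  hole 2: d = 0 mm → contributes −30171.9 mm⁴
  hole 3: d = 60 mm → contributes −2 246 880 mm⁴
Total I = 53 076 069 mm⁴.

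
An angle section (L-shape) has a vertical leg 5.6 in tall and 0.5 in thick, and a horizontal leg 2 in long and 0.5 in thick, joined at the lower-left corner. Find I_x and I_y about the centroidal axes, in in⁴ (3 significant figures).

Break the section into simple shapes (no overlaps), measuring from the bottom-left corner of the bounding box.
Vertical leg: 0.5 × 5.6, A = 2.8 in², y = 2.8 in, Ī = 7.3173 in⁴.
Horizontal leg (remainder): 1.5 × 0.5, A = 0.75 in², y = 0.25 in, Ī = 0.015625 in⁴.
Centroid: ȳ = ΣA·y / ΣA = 2.2613 in.
Transfer each piece to the centroidal x-axis using Ī + A·d² with d = y − 2.2613:
  vertical leg: d = 0.53873 in → contributes +8.13 in⁴
  horizontal leg (remainder): d = -2.0113 in → contributes +3.0495 in⁴
Total I = 11.18 in⁴.
For the y-axis: x̄ = 0.46127 in.
Repeating about the centroidal y-axis gives I_y = 0.79051 in⁴.

I_x ≈ 11.2 in⁴, I_y ≈ 0.791 in⁴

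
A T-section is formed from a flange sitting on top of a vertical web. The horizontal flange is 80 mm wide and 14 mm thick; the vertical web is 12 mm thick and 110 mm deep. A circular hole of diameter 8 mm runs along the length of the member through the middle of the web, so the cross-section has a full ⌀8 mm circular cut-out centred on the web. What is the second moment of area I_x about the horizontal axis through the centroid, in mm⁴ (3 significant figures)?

Break the section into simple shapes (no overlaps), measuring from the bottom-left corner of the bounding box.
Flange: 80 × 14, A = 1 120 mm², y = 117 mm, Ī = 18 293 mm⁴.
Web: 12 × 110, A = 1 320 mm², y = 55 mm, Ī = 1 331 000 mm⁴.
Hole (subtracted): ⌀8, A = 50.265 mm², y = 55 mm, Ī = 201.06 mm⁴.
Centroid: ȳ = ΣA·y / ΣA = 84.058 mm.
Transfer each piece to the horizontal axis through the centroid using Ī + A·d² with d = y − 84.058:
  flange: d = 32.942 mm → contributes +1 233 718 mm⁴
  web: d = -29.058 mm → contributes +2 445 536 mm⁴
  hole: d = -29.058 mm → contributes −42 642 mm⁴
Total I = 3 636 611 mm⁴.

I_x ≈ 3.64 × 10⁶ mm⁴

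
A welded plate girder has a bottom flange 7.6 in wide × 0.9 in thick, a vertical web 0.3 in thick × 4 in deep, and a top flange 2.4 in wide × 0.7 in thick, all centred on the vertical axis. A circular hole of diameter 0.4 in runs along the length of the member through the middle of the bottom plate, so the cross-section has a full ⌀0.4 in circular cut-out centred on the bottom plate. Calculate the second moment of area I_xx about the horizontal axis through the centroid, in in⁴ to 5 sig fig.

I_xx ≈ 35.418 in⁴

Break the section into simple shapes (no overlaps), measuring from the bottom-left corner of the bounding box.
Bottom plate: 7.6 × 0.9, A = 6.84 in², y = 0.45 in, Ī = 0.4617 in⁴.
Web plate: 0.3 × 4, A = 1.2 in², y = 2.9 in, Ī = 1.6 in⁴.
Top plate: 2.4 × 0.7, A = 1.68 in², y = 5.25 in, Ī = 0.0686 in⁴.
Hole (subtracted): ⌀0.4, A = 0.1256637 in², y = 0.45 in, Ī = 0.001256637 in⁴.
Centroid: ȳ = ΣA·y / ΣA = 1.596927 in.
Transfer each piece to the horizontal axis through the centroid using Ī + A·d² with d = y − 1.596927:
  bottom plate: d = -1.146927 in → contributes +9.459315 in⁴
  web plate: d = 1.303073 in → contributes +3.6376 in⁴
  top plate: d = 3.653073 in → contributes +22.48811 in⁴
  hole: d = -1.146927 in → contributes −0.1665598 in⁴
Total I = 35.41846 in⁴.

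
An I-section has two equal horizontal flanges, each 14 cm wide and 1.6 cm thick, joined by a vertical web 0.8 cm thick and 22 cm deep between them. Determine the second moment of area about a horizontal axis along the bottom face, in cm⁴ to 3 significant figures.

Break the section into simple shapes (no overlaps), measuring from the bottom-left corner of the bounding box.
Bottom flange: 14 × 1.6, A = 22.4 cm², y = 0.8 cm, Ī = 4.7787 cm⁴.
Web: 0.8 × 22, A = 17.6 cm², y = 12.6 cm, Ī = 709.87 cm⁴.
Top flange: 14 × 1.6, A = 22.4 cm², y = 24.4 cm, Ī = 4.7787 cm⁴.
Transfer each piece to the bottom edge using Ī + A·d² with d = y − 0:
  bottom flange: d = 0.8 cm → contributes +19.115 cm⁴
  web: d = 12.6 cm → contributes +3 504 cm⁴
  top flange: d = 24.4 cm → contributes +13 341 cm⁴
Total I = 16 864 cm⁴.

I_base ≈ 1.69 × 10⁴ cm⁴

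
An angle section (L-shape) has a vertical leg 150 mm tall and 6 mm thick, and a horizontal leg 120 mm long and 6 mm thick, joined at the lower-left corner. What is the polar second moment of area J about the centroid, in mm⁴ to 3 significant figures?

J ≈ 5.85 × 10⁶ mm⁴

Decompose the section into non-overlapping parts with the origin at the bottom-left of its bounding rectangle.
Vertical leg: 6 × 150, A = 900 mm², y = 75 mm, Ī = 1 687 500 mm⁴.
Horizontal leg (remainder): 114 × 6, A = 684 mm², y = 3 mm, Ī = 2 052 mm⁴.
Centroid: ȳ = ΣA·y / ΣA = 43.909 mm.
Transfer each piece to the centroidal x-axis using Ī + A·d² with d = y − 43.909:
  vertical leg: d = 31.091 mm → contributes +2 557 480 mm⁴
  horizontal leg (remainder): d = -40.909 mm → contributes +1 146 763 mm⁴
Total I = 3 704 243 mm⁴.
For the y-axis: x̄ = 28.909 mm.
Repeating about the centroidal y-axis gives I_y = 2 142 563 mm⁴.
Polar second moment: J = I_x + I_y = 5 846 806 mm⁴.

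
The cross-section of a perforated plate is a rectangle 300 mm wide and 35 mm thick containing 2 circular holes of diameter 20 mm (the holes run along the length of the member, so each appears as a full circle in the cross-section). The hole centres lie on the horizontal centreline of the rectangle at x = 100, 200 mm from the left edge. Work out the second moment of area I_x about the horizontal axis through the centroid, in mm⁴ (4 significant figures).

I_x ≈ 1.056 × 10⁶ mm⁴

Break the section into simple shapes (no overlaps), measuring from the bottom-left corner of the bounding box.
Plate: 300 × 35, A = 10 500 mm², y = 17.5 mm, Ī = 1 071 875 mm⁴.
Hole 1 (subtracted): ⌀20, A = 314.159 mm², y = 17.5 mm, Ī = 7853.98 mm⁴.
Hole 2 (subtracted): ⌀20, A = 314.159 mm², y = 17.5 mm, Ī = 7853.98 mm⁴.
By symmetry the centroid is at mid-height, ȳ = 17.5 mm.
All pieces are centred on the horizontal axis through the centroid, so I = ΣĪ (holes subtracted) = 1 056 167 mm⁴.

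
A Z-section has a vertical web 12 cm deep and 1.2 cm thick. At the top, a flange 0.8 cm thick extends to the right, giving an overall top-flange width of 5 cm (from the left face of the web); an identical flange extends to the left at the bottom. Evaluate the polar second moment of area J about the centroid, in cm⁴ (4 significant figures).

J ≈ 410.8 cm⁴

Break the section into simple shapes (no overlaps), measuring from the bottom-left corner of the bounding box.
Web: 1.2 × 12, A = 14.4 cm², y = 6 cm, Ī = 172.8 cm⁴.
Top flange (beyond web): 3.8 × 0.8, A = 3.04 cm², y = 11.6 cm, Ī = 0.162133 cm⁴.
Bottom flange (beyond web): 3.8 × 0.8, A = 3.04 cm², y = 0.4 cm, Ī = 0.162133 cm⁴.
Centroid: ȳ = ΣA·y / ΣA = 6 cm.
Transfer each piece to the centroidal x-axis using Ī + A·d² with d = y − 6:
  web: d = 0 cm → contributes +172.8 cm⁴
  top flange (beyond web): d = 5.6 cm → contributes +95.4965 cm⁴
  bottom flange (beyond web): d = -5.6 cm → contributes +95.4965 cm⁴
Total I = 363.793 cm⁴.
For the y-axis: x̄ = 4.4 cm.
Repeating about the centroidal y-axis gives I_y = 47.0443 cm⁴.
Polar second moment: J = I_x + I_y = 410.837 cm⁴.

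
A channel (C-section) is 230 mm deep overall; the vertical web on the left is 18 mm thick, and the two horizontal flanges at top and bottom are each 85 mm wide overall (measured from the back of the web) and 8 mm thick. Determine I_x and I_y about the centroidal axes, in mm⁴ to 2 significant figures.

Break the section into simple shapes (no overlaps), measuring from the bottom-left corner of the bounding box.
Web: 18 × 230, A = 4 140 mm², y = 115 mm, Ī = 18 250 500 mm⁴.
Top flange (beyond web): 67 × 8, A = 536 mm², y = 226 mm, Ī = 2 859 mm⁴.
Bottom flange (beyond web): 67 × 8, A = 536 mm², y = 4 mm, Ī = 2 859 mm⁴.
By symmetry the centroid is at mid-height, ȳ = 115 mm.
Transfer each piece to the centroidal x-axis using Ī + A·d² with d = y − 115:
  web: d = 0 mm → contributes +18 250 500 mm⁴
  top flange (beyond web): d = 111 mm → contributes +6 606 915 mm⁴
  bottom flange (beyond web): d = -111 mm → contributes +6 606 915 mm⁴
Total I = 31 464 329 mm⁴.
For the y-axis: x̄ = 17.74 mm.
Repeating about the centroidal y-axis gives I_y = 2 050 841 mm⁴.

I_x ≈ 3.1 × 10⁷ mm⁴, I_y ≈ 2.1 × 10⁶ mm⁴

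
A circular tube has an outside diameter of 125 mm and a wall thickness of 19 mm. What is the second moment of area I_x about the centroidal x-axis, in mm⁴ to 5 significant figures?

Break the section into simple shapes (no overlaps), measuring from the bottom-left corner of the bounding box.
Outer circle: ⌀125, A = 12271.85 mm², y = 62.5 mm, Ī = 11 984 225 mm⁴.
Bore (subtracted): ⌀87, A = 5944.679 mm², y = 62.5 mm, Ī = 2 812 205 mm⁴.
By symmetry the centroid is at mid-height, ȳ = 62.5 mm.
All pieces are centred on the centroidal x-axis, so I = ΣĪ (holes subtracted) = 9 172 020 mm⁴.

I_x ≈ 9.1720 × 10⁶ mm⁴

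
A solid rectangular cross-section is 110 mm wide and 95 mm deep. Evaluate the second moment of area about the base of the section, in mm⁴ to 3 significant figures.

I_base ≈ 3.14 × 10⁷ mm⁴

The section: 110 × 95, A = 10 450 mm², y = 47.5 mm, Ī = 7 859 271 mm⁴.
Transfer it to the base of the section using Ī + A·d² with d = y − 0:
  the section: d = 47.5 mm → contributes +31 437 083 mm⁴
Total I = 31 437 083 mm⁴.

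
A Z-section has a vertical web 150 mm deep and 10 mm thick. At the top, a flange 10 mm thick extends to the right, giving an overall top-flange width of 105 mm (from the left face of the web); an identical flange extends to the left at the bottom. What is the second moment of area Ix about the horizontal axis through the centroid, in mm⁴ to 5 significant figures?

Break the section into simple shapes (no overlaps), measuring from the bottom-left corner of the bounding box.
Web: 10 × 150, A = 1 500 mm², y = 75 mm, Ī = 2 812 500 mm⁴.
Top flange (beyond web): 95 × 10, A = 950 mm², y = 145 mm, Ī = 7916.667 mm⁴.
Bottom flange (beyond web): 95 × 10, A = 950 mm², y = 5 mm, Ī = 7916.667 mm⁴.
Centroid: ȳ = ΣA·y / ΣA = 75 mm.
Transfer each piece to the horizontal axis through the centroid using Ī + A·d² with d = y − 75:
  web: d = 0 mm → contributes +2 812 500 mm⁴
  top flange (beyond web): d = 70 mm → contributes +4 662 917 mm⁴
  bottom flange (beyond web): d = -70 mm → contributes +4 662 917 mm⁴
Total I = 12 138 333 mm⁴.

Ix ≈ 1.2138 × 10⁷ mm⁴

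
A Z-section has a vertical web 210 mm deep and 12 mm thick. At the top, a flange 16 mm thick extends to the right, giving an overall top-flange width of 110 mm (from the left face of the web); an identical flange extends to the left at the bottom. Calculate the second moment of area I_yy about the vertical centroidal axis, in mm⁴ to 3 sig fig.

Split into non-overlapping primitives; take the origin at the lower-left of the bounding box.
Web: 12 × 210, A = 2 520 mm², x = 104 mm, Ī = 30 240 mm⁴.
Top flange (beyond web): 98 × 16, A = 1 568 mm², x = 159 mm, Ī = 1 254 923 mm⁴.
Bottom flange (beyond web): 98 × 16, A = 1 568 mm², x = 49 mm, Ī = 1 254 923 mm⁴.
Centroid: x̄ = ΣA·x / ΣA = 104 mm.
Transfer each piece to the vertical centroidal axis using Ī + A·d² with d = x − 104:
  web: d = 0 mm → contributes +30 240 mm⁴
  top flange (beyond web): d = 55 mm → contributes +5 998 123 mm⁴
  bottom flange (beyond web): d = -55 mm → contributes +5 998 123 mm⁴
Total I = 12 026 485 mm⁴.

I_yy ≈ 1.20 × 10⁷ mm⁴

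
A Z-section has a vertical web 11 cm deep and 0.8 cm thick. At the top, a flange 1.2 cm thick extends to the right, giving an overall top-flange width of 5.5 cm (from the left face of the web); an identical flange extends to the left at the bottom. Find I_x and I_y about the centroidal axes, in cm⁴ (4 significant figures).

Split into non-overlapping primitives; take the origin at the lower-left of the bounding box.
Web: 0.8 × 11, A = 8.8 cm², y = 5.5 cm, Ī = 88.7333 cm⁴.
Top flange (beyond web): 4.7 × 1.2, A = 5.64 cm², y = 10.4 cm, Ī = 0.6768 cm⁴.
Bottom flange (beyond web): 4.7 × 1.2, A = 5.64 cm², y = 0.6 cm, Ī = 0.6768 cm⁴.
Centroid: ȳ = ΣA·y / ΣA = 5.5 cm.
Transfer each piece to the centroidal x-axis using Ī + A·d² with d = y − 5.5:
  web: d = 0 cm → contributes +88.7333 cm⁴
  top flange (beyond web): d = 4.9 cm → contributes +136.093 cm⁴
  bottom flange (beyond web): d = -4.9 cm → contributes +136.093 cm⁴
Total I = 360.92 cm⁴.
For the y-axis: x̄ = 5.1 cm.
Repeating about the centroidal y-axis gives I_y = 106.539 cm⁴.

I_x ≈ 360.9 cm⁴, I_y ≈ 106.5 cm⁴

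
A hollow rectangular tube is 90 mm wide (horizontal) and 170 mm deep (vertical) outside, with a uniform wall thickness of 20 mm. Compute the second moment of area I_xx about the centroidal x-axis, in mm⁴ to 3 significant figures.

I_xx ≈ 2.77 × 10⁷ mm⁴

Break the section into simple shapes (no overlaps), measuring from the bottom-left corner of the bounding box.
Outer rectangle: 90 × 170, A = 15 300 mm², y = 85 mm, Ī = 36 847 500 mm⁴.
Inner void (subtracted): 50 × 130, A = 6 500 mm², y = 85 mm, Ī = 9 154 167 mm⁴.
By symmetry the centroid is at mid-height, ȳ = 85 mm.
All pieces are centred on the centroidal x-axis, so I = ΣĪ (holes subtracted) = 27 693 333 mm⁴.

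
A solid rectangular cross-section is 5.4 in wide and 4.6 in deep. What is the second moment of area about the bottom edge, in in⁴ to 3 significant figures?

I_base ≈ 175 in⁴

The section: 5.4 × 4.6, A = 24.84 in², y = 2.3 in, Ī = 43.801 in⁴.
Transfer it to the bottom edge using Ī + A·d² with d = y − 0:
  the section: d = 2.3 in → contributes +175.2 in⁴
Total I = 175.2 in⁴.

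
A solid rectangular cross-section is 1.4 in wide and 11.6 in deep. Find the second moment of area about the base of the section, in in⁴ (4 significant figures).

The section: 1.4 × 11.6, A = 16.24 in², y = 5.8 in, Ī = 182.105 in⁴.
Transfer it to the bottom edge using Ī + A·d² with d = y − 0:
  the section: d = 5.8 in → contributes +728.418 in⁴
Total I = 728.418 in⁴.

I_base ≈ 728.4 in⁴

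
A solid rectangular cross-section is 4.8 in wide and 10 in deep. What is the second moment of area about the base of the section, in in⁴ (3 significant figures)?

I_base ≈ 1600 in⁴

The section: 4.8 × 10, A = 48 in², y = 5 in, Ī = 400 in⁴.
Transfer it to a horizontal axis along the bottom face using Ī + A·d² with d = y − 0:
  the section: d = 5 in → contributes +1 600 in⁴
Total I = 1 600 in⁴.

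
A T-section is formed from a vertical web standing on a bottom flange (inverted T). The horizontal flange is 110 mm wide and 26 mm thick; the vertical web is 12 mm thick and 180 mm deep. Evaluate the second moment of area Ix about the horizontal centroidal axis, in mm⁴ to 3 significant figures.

Split into non-overlapping primitives; take the origin at the lower-left of the bounding box.
Flange: 110 × 26, A = 2 860 mm², y = 13 mm, Ī = 161 113 mm⁴.
Web: 12 × 180, A = 2 160 mm², y = 116 mm, Ī = 5 832 000 mm⁴.
Centroid: ȳ = ΣA·y / ΣA = 57.319 mm.
Transfer each piece to the horizontal centroidal axis using Ī + A·d² with d = y − 57.319:
  flange: d = -44.319 mm → contributes +5 778 581 mm⁴
  web: d = 58.681 mm → contributes +13 269 943 mm⁴
Total I = 19 048 523 mm⁴.

Ix ≈ 1.90 × 10⁷ mm⁴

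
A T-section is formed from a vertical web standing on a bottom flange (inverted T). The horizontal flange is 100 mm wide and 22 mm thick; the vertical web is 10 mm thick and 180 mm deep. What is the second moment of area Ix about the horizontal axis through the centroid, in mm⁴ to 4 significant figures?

Ix ≈ 1.505 × 10⁷ mm⁴

Split into non-overlapping primitives; take the origin at the lower-left of the bounding box.
Flange: 100 × 22, A = 2 200 mm², y = 11 mm, Ī = 88733.3 mm⁴.
Web: 10 × 180, A = 1 800 mm², y = 112 mm, Ī = 4 860 000 mm⁴.
Centroid: ȳ = ΣA·y / ΣA = 56.45 mm.
Transfer each piece to the horizontal axis through the centroid using Ī + A·d² with d = y − 56.45:
  flange: d = -45.45 mm → contributes +4 633 279 mm⁴
  web: d = 55.55 mm → contributes +10 414 445 mm⁴
Total I = 15 047 723 mm⁴.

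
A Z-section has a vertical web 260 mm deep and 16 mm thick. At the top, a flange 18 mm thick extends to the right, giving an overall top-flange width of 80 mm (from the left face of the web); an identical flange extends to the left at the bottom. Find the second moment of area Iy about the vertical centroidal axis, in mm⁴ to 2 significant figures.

Iy ≈ 4.6 × 10⁶ mm⁴

Break the section into simple shapes (no overlaps), measuring from the bottom-left corner of the bounding box.
Web: 16 × 260, A = 4 160 mm², x = 72 mm, Ī = 88 747 mm⁴.
Top flange (beyond web): 64 × 18, A = 1 152 mm², x = 112 mm, Ī = 393 216 mm⁴.
Bottom flange (beyond web): 64 × 18, A = 1 152 mm², x = 32 mm, Ī = 393 216 mm⁴.
Centroid: x̄ = ΣA·x / ΣA = 72 mm.
Transfer each piece to the vertical centroidal axis using Ī + A·d² with d = x − 72:
  web: d = 0 mm → contributes +88 747 mm⁴
  top flange (beyond web): d = 40 mm → contributes +2 236 416 mm⁴
  bottom flange (beyond web): d = -40 mm → contributes +2 236 416 mm⁴
Total I = 4 561 579 mm⁴.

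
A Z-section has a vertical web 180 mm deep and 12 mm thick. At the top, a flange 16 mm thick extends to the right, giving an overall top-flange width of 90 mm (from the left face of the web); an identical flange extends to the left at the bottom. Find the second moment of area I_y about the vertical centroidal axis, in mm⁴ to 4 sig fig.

I_y ≈ 6.346 × 10⁶ mm⁴

Decompose the section into non-overlapping parts with the origin at the bottom-left of its bounding rectangle.
Web: 12 × 180, A = 2 160 mm², x = 84 mm, Ī = 25 920 mm⁴.
Top flange (beyond web): 78 × 16, A = 1 248 mm², x = 129 mm, Ī = 632 736 mm⁴.
Bottom flange (beyond web): 78 × 16, A = 1 248 mm², x = 39 mm, Ī = 632 736 mm⁴.
Centroid: x̄ = ΣA·x / ΣA = 84 mm.
Transfer each piece to the vertical centroidal axis using Ī + A·d² with d = x − 84:
  web: d = 0 mm → contributes +25 920 mm⁴
  top flange (beyond web): d = 45 mm → contributes +3 159 936 mm⁴
  bottom flange (beyond web): d = -45 mm → contributes +3 159 936 mm⁴
Total I = 6 345 792 mm⁴.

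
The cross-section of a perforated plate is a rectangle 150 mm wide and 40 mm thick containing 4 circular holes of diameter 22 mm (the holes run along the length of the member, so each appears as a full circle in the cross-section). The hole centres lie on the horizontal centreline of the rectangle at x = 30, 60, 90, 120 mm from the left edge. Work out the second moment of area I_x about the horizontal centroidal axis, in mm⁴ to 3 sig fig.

I_x ≈ 7.54 × 10⁵ mm⁴

Decompose the section into non-overlapping parts with the origin at the bottom-left of its bounding rectangle.
Plate: 150 × 40, A = 6 000 mm², y = 20 mm, Ī = 800 000 mm⁴.
Hole 1 (subtracted): ⌀22, A = 380.13 mm², y = 20 mm, Ī = 11 499 mm⁴.
Hole 2 (subtracted): ⌀22, A = 380.13 mm², y = 20 mm, Ī = 11 499 mm⁴.
Hole 3 (subtracted): ⌀22, A = 380.13 mm², y = 20 mm, Ī = 11 499 mm⁴.
Hole 4 (subtracted): ⌀22, A = 380.13 mm², y = 20 mm, Ī = 11 499 mm⁴.
By symmetry the centroid is at mid-height, ȳ = 20 mm.
All pieces are centred on the horizontal centroidal axis, so I = ΣĪ (holes subtracted) = 754 004 mm⁴.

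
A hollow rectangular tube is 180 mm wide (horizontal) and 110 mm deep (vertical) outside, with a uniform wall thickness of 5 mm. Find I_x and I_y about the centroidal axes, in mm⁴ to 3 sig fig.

I_x ≈ 5.80 × 10⁶ mm⁴, I_y ≈ 1.25 × 10⁷ mm⁴

Treat the section as a set of non-overlapping primitives; coordinates are from the bounding-box lower-left.
Outer rectangle: 180 × 110, A = 19 800 mm², y = 55 mm, Ī = 19 965 000 mm⁴.
Inner void (subtracted): 170 × 100, A = 17 000 mm², y = 55 mm, Ī = 14 166 667 mm⁴.
By symmetry the centroid is at mid-height, ȳ = 55 mm.
All pieces are centred on the centroidal x-axis, so I = ΣĪ (holes subtracted) = 5 798 333 mm⁴.
Repeating about the centroidal y-axis gives I_y = 12 518 333 mm⁴.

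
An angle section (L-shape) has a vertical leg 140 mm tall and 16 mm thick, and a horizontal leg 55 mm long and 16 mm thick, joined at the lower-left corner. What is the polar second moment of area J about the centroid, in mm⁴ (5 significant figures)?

Treat the section as a set of non-overlapping primitives; coordinates are from the bounding-box lower-left.
Vertical leg: 16 × 140, A = 2 240 mm², y = 70 mm, Ī = 3 658 667 mm⁴.
Horizontal leg (remainder): 39 × 16, A = 624 mm², y = 8 mm, Ī = 13 312 mm⁴.
Centroid: ȳ = ΣA·y / ΣA = 56.49162 mm.
Transfer each piece to the centroidal x-axis using Ī + A·d² with d = y − 56.49162:
  vertical leg: d = 13.50838 mm → contributes +4 067 414 mm⁴
  horizontal leg (remainder): d = -48.49162 mm → contributes +1 480 609 mm⁴
Total I = 5 548 022 mm⁴.
For the y-axis: x̄ = 13.99162 mm.
Repeating about the centroidal y-axis gives I_y = 495962.5 mm⁴.
Polar second moment: J = I_x + I_y = 6 043 985 mm⁴.

J ≈ 6.0440 × 10⁶ mm⁴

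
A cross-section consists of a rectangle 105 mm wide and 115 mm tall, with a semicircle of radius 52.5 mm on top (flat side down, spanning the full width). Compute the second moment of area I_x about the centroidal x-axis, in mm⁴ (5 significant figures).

I_x ≈ 3.4426 × 10⁷ mm⁴

Decompose the section into non-overlapping parts with the origin at the bottom-left of its bounding rectangle.
Rectangular body: 105 × 115, A = 12 075 mm², y = 57.5 mm, Ī = 13 307 656 mm⁴.
Semicircular cap: semicircle r = 52.5, A = 4329.507 mm², y = 137.2817 mm, Ī = 833814.2 mm⁴.
Centroid: ȳ = ΣA·y / ΣA = 78.55613 mm.
Transfer each piece to the centroidal x-axis using Ī + A·d² with d = y − 78.55613:
  rectangular body: d = -21.05613 mm → contributes +18 661 235 mm⁴
  semicircular cap: d = 58.72556 mm → contributes +15 764 951 mm⁴
Total I = 34 426 186 mm⁴.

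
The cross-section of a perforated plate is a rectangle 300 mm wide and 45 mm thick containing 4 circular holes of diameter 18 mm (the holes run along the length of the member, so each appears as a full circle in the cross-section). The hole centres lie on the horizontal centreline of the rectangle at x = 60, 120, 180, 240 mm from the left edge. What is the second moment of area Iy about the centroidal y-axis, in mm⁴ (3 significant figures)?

Split into non-overlapping primitives; take the origin at the lower-left of the bounding box.
Plate: 300 × 45, A = 13 500 mm², x = 150 mm, Ī = 101 250 000 mm⁴.
Hole 1 (subtracted): ⌀18, A = 254.47 mm², x = 60 mm, Ī = 5 153 mm⁴.
Hole 2 (subtracted): ⌀18, A = 254.47 mm², x = 120 mm, Ī = 5 153 mm⁴.
Hole 3 (subtracted): ⌀18, A = 254.47 mm², x = 180 mm, Ī = 5 153 mm⁴.
Hole 4 (subtracted): ⌀18, A = 254.47 mm², x = 240 mm, Ī = 5 153 mm⁴.
By symmetry the centroid is at mid-width, x̄ = 150 mm.
Transfer each piece to the centroidal y-axis using Ī + A·d² with d = x − 150:
  plate: d = 0 mm → contributes +101 250 000 mm⁴
  hole 1: d = -90 mm → contributes −2 066 352 mm⁴
  hole 2: d = -30 mm → contributes −234 175 mm⁴
  hole 3: d = 30 mm → contributes −234 175 mm⁴
  hole 4: d = 90 mm → contributes −2 066 352 mm⁴
Total I = 96 648 946 mm⁴.

Iy ≈ 9.66 × 10⁷ mm⁴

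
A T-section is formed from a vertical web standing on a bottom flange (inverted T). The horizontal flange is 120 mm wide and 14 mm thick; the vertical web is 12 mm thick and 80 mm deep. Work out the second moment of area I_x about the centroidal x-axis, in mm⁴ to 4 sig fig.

I_x ≈ 1.889 × 10⁶ mm⁴

Treat the section as a set of non-overlapping primitives; coordinates are from the bounding-box lower-left.
Flange: 120 × 14, A = 1 680 mm², y = 7 mm, Ī = 27 440 mm⁴.
Web: 12 × 80, A = 960 mm², y = 54 mm, Ī = 512 000 mm⁴.
Centroid: ȳ = ΣA·y / ΣA = 24.0909 mm.
Transfer each piece to the centroidal x-axis using Ī + A·d² with d = y − 24.0909:
  flange: d = -17.0909 mm → contributes +518 167 mm⁴
  web: d = 29.9091 mm → contributes +1 370 772 mm⁴
Total I = 1 888 938 mm⁴.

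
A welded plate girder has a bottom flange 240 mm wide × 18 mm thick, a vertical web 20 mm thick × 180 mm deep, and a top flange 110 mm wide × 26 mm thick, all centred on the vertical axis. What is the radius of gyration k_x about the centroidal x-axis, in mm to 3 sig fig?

k_x ≈ 86.7 mm

Decompose the section into non-overlapping parts with the origin at the bottom-left of its bounding rectangle.
Bottom plate: 240 × 18, A = 4 320 mm², y = 9 mm, Ī = 116 640 mm⁴.
Web plate: 20 × 180, A = 3 600 mm², y = 108 mm, Ī = 9 720 000 mm⁴.
Top plate: 110 × 26, A = 2 860 mm², y = 211 mm, Ī = 161 113 mm⁴.
Centroid: ȳ = ΣA·y / ΣA = 95.653 mm.
Transfer each piece to the centroidal x-axis using Ī + A·d² with d = y − 95.653:
  bottom plate: d = -86.653 mm → contributes +32 554 453 mm⁴
  web plate: d = 12.347 mm → contributes +10 268 809 mm⁴
  top plate: d = 115.35 mm → contributes +38 213 174 mm⁴
Total I = 81 036 436 mm⁴.
Radius of gyration: k = √(I/A) = √(81 036 436 / 10 780) = 86.702 mm.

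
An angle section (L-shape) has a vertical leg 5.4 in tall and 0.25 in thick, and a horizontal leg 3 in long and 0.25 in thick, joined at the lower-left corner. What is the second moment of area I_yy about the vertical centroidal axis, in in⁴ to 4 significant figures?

Decompose the section into non-overlapping parts with the origin at the bottom-left of its bounding rectangle.
Vertical leg: 0.25 × 5.4, A = 1.35 in², x = 0.125 in, Ī = 0.00703125 in⁴.
Horizontal leg (remainder): 2.75 × 0.25, A = 0.6875 in², x = 1.625 in, Ī = 0.433268 in⁴.
Centroid: x̄ = ΣA·x / ΣA = 0.631135 in.
Transfer each piece to the vertical centroidal axis using Ī + A·d² with d = x − 0.631135:
  vertical leg: d = -0.506135 in → contributes +0.352864 in⁴
  horizontal leg (remainder): d = 0.993865 in → contributes +1.11236 in⁴
Total I = 1.46522 in⁴.

I_yy ≈ 1.465 in⁴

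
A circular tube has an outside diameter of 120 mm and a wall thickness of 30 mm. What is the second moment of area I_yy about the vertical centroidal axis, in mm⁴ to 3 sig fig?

Decompose the section into non-overlapping parts with the origin at the bottom-left of its bounding rectangle.
Outer circle: ⌀120, A = 11 310 mm², x = 60 mm, Ī = 10 178 760 mm⁴.
Bore (subtracted): ⌀60, A = 2827.4 mm², x = 60 mm, Ī = 636 173 mm⁴.
By symmetry the centroid is at mid-width, x̄ = 60 mm.
All pieces are centred on the vertical centroidal axis, so I = ΣĪ (holes subtracted) = 9 542 588 mm⁴.

I_yy ≈ 9.54 × 10⁶ mm⁴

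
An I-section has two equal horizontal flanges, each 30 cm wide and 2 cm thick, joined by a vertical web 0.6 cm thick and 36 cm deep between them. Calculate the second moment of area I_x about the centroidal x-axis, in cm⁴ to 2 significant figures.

Break the section into simple shapes (no overlaps), measuring from the bottom-left corner of the bounding box.
Bottom flange: 30 × 2, A = 60 cm², y = 1 cm, Ī = 20 cm⁴.
Web: 0.6 × 36, A = 21.6 cm², y = 20 cm, Ī = 2 333 cm⁴.
Top flange: 30 × 2, A = 60 cm², y = 39 cm, Ī = 20 cm⁴.
By symmetry the centroid is at mid-height, ȳ = 20 cm.
Transfer each piece to the centroidal x-axis using Ī + A·d² with d = y − 20:
  bottom flange: d = -19 cm → contributes +21 680 cm⁴
  web: d = 0 cm → contributes +2 333 cm⁴
  top flange: d = 19 cm → contributes +21 680 cm⁴
Total I = 45 693 cm⁴.

I_x ≈ 4.6 × 10⁴ cm⁴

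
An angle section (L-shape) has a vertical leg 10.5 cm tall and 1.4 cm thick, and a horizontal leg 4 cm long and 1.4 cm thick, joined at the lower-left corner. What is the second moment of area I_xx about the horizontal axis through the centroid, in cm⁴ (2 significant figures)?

Split into non-overlapping primitives; take the origin at the lower-left of the bounding box.
Vertical leg: 1.4 × 10.5, A = 14.7 cm², y = 5.25 cm, Ī = 135.1 cm⁴.
Horizontal leg (remainder): 2.6 × 1.4, A = 3.64 cm², y = 0.7 cm, Ī = 0.5945 cm⁴.
Centroid: ȳ = ΣA·y / ΣA = 4.347 cm.
Transfer each piece to the horizontal axis through the centroid using Ī + A·d² with d = y − 4.347:
  vertical leg: d = 0.9031 cm → contributes +147 cm⁴
  horizontal leg (remainder): d = -3.647 cm → contributes +49.01 cm⁴
Total I = 196.1 cm⁴.

I_xx ≈ 200 cm⁴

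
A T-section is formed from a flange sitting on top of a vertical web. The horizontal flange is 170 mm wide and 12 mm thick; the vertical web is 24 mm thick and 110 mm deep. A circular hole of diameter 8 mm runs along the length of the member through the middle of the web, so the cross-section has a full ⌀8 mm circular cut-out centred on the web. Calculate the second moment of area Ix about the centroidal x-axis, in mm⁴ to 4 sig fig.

Split into non-overlapping primitives; take the origin at the lower-left of the bounding box.
Flange: 170 × 12, A = 2 040 mm², y = 116 mm, Ī = 24 480 mm⁴.
Web: 24 × 110, A = 2 640 mm², y = 55 mm, Ī = 2 662 000 mm⁴.
Hole (subtracted): ⌀8, A = 50.2655 mm², y = 55 mm, Ī = 201.062 mm⁴.
Centroid: ȳ = ΣA·y / ΣA = 81.8784 mm.
Transfer each piece to the centroidal x-axis using Ī + A·d² with d = y − 81.8784:
  flange: d = 34.1216 mm → contributes +2 399 614 mm⁴
  web: d = -26.8784 mm → contributes +4 569 268 mm⁴
  hole: d = -26.8784 mm → contributes −36515.4 mm⁴
Total I = 6 932 367 mm⁴.

Ix ≈ 6.932 × 10⁶ mm⁴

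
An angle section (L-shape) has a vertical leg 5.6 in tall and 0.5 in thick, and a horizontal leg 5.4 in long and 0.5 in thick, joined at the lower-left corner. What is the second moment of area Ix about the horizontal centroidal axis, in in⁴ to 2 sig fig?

Ix ≈ 16 in⁴

Decompose the section into non-overlapping parts with the origin at the bottom-left of its bounding rectangle.
Vertical leg: 0.5 × 5.6, A = 2.8 in², y = 2.8 in, Ī = 7.317 in⁴.
Horizontal leg (remainder): 4.9 × 0.5, A = 2.45 in², y = 0.25 in, Ī = 0.05104 in⁴.
Centroid: ȳ = ΣA·y / ΣA = 1.61 in.
Transfer each piece to the horizontal centroidal axis using Ī + A·d² with d = y − 1.61:
  vertical leg: d = 1.19 in → contributes +11.28 in⁴
  horizontal leg (remainder): d = -1.36 in → contributes +4.583 in⁴
Total I = 15.86 in⁴.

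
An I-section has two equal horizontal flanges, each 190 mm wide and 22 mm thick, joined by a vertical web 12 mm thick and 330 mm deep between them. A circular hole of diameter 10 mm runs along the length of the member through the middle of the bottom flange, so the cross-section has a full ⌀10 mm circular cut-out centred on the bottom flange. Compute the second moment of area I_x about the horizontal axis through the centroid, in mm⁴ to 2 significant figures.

I_x ≈ 2.9 × 10⁸ mm⁴

Break the section into simple shapes (no overlaps), measuring from the bottom-left corner of the bounding box.
Bottom flange: 190 × 22, A = 4 180 mm², y = 11 mm, Ī = 168 593 mm⁴.
Web: 12 × 330, A = 3 960 mm², y = 187 mm, Ī = 35 937 000 mm⁴.
Top flange: 190 × 22, A = 4 180 mm², y = 363 mm, Ī = 168 593 mm⁴.
Hole (subtracted): ⌀10, A = 78.54 mm², y = 11 mm, Ī = 490.9 mm⁴.
Centroid: ȳ = ΣA·y / ΣA = 188.1 mm.
Transfer each piece to the horizontal axis through the centroid using Ī + A·d² with d = y − 188.1:
  bottom flange: d = -177.1 mm → contributes +131 315 057 mm⁴
  web: d = -1.129 mm → contributes +35 942 049 mm⁴
  top flange: d = 174.9 mm → contributes +127 992 149 mm⁴
  hole: d = -177.1 mm → contributes −2 464 658 mm⁴
Total I = 292 784 598 mm⁴.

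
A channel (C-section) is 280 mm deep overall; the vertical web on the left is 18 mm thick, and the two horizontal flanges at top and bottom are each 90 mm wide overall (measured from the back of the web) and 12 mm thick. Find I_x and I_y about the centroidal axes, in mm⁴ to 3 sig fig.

Break the section into simple shapes (no overlaps), measuring from the bottom-left corner of the bounding box.
Web: 18 × 280, A = 5 040 mm², y = 140 mm, Ī = 32 928 000 mm⁴.
Top flange (beyond web): 72 × 12, A = 864 mm², y = 274 mm, Ī = 10 368 mm⁴.
Bottom flange (beyond web): 72 × 12, A = 864 mm², y = 6 mm, Ī = 10 368 mm⁴.
By symmetry the centroid is at mid-height, ȳ = 140 mm.
Transfer each piece to the centroidal x-axis using Ī + A·d² with d = y − 140:
  web: d = 0 mm → contributes +32 928 000 mm⁴
  top flange (beyond web): d = 134 mm → contributes +15 524 352 mm⁴
  bottom flange (beyond web): d = -134 mm → contributes +15 524 352 mm⁴
Total I = 63 976 704 mm⁴.
For the y-axis: x̄ = 20.489 mm.
Repeating about the centroidal y-axis gives I_y = 3 488 363 mm⁴.

I_x ≈ 6.40 × 10⁷ mm⁴, I_y ≈ 3.49 × 10⁶ mm⁴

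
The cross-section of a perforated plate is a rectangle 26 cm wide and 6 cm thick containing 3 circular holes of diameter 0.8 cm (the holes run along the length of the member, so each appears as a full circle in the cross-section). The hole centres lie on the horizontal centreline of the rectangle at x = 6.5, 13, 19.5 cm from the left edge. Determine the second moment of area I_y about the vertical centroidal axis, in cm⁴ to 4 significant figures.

Split into non-overlapping primitives; take the origin at the lower-left of the bounding box.
Plate: 26 × 6, A = 156 cm², x = 13 cm, Ī = 8 788 cm⁴.
Hole 1 (subtracted): ⌀0.8, A = 0.502655 cm², x = 6.5 cm, Ī = 0.0201062 cm⁴.
Hole 2 (subtracted): ⌀0.8, A = 0.502655 cm², x = 13 cm, Ī = 0.0201062 cm⁴.
Hole 3 (subtracted): ⌀0.8, A = 0.502655 cm², x = 19.5 cm, Ī = 0.0201062 cm⁴.
By symmetry the centroid is at mid-width, x̄ = 13 cm.
Transfer each piece to the vertical centroidal axis using Ī + A·d² with d = x − 13:
  plate: d = 0 cm → contributes +8 788 cm⁴
  hole 1: d = -6.5 cm → contributes −21.2573 cm⁴
  hole 2: d = 0 cm → contributes −0.0201062 cm⁴
  hole 3: d = 6.5 cm → contributes −21.2573 cm⁴
Total I = 8745.47 cm⁴.

I_y ≈ 8745 cm⁴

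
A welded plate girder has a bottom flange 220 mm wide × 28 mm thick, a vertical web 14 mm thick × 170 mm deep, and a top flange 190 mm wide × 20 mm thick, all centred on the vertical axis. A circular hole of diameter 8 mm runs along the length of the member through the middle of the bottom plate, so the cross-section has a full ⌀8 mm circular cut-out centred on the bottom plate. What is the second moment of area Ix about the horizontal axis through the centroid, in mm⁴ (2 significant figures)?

Split into non-overlapping primitives; take the origin at the lower-left of the bounding box.
Bottom plate: 220 × 28, A = 6 160 mm², y = 14 mm, Ī = 402 453 mm⁴.
Web plate: 14 × 170, A = 2 380 mm², y = 113 mm, Ī = 5 731 833 mm⁴.
Top plate: 190 × 20, A = 3 800 mm², y = 208 mm, Ī = 126 667 mm⁴.
Hole (subtracted): ⌀8, A = 50.27 mm², y = 14 mm, Ī = 201.1 mm⁴.
Centroid: ȳ = ΣA·y / ΣA = 93.16 mm.
Transfer each piece to the horizontal axis through the centroid using Ī + A·d² with d = y − 93.16:
  bottom plate: d = -79.16 mm → contributes +39 000 088 mm⁴
  web plate: d = 19.84 mm → contributes +6 668 934 mm⁴
  top plate: d = 114.8 mm → contributes +50 244 437 mm⁴
  hole: d = -79.16 mm → contributes −315 157 mm⁴
Total I = 95 598 302 mm⁴.

Ix ≈ 9.6 × 10⁷ mm⁴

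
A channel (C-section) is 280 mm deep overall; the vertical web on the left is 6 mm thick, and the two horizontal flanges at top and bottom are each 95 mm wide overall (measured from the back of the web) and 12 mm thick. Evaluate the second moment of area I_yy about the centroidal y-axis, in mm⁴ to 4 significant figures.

I_yy ≈ 3.537 × 10⁶ mm⁴

Treat the section as a set of non-overlapping primitives; coordinates are from the bounding-box lower-left.
Web: 6 × 280, A = 1 680 mm², x = 3 mm, Ī = 5 040 mm⁴.
Top flange (beyond web): 89 × 12, A = 1 068 mm², x = 50.5 mm, Ī = 704 969 mm⁴.
Bottom flange (beyond web): 89 × 12, A = 1 068 mm², x = 50.5 mm, Ī = 704 969 mm⁴.
Centroid: x̄ = ΣA·x / ΣA = 29.5881 mm.
Transfer each piece to the centroidal y-axis using Ī + A·d² with d = x − 29.5881:
  web: d = -26.5881 mm → contributes +1 192 673 mm⁴
  top flange (beyond web): d = 20.9119 mm → contributes +1 172 016 mm⁴
  bottom flange (beyond web): d = 20.9119 mm → contributes +1 172 016 mm⁴
Total I = 3 536 704 mm⁴.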